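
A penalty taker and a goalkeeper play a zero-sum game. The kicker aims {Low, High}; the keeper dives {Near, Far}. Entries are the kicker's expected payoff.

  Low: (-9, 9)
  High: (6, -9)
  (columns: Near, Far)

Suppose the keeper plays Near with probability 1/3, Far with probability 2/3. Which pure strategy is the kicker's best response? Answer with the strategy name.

Expected payoff of Low: (1/3)·(-9) + (2/3)·9 = 3.
Expected payoff of High: (1/3)·6 + (2/3)·(-9) = -4.
The largest is 3, so the kicker's best response is Low.

Low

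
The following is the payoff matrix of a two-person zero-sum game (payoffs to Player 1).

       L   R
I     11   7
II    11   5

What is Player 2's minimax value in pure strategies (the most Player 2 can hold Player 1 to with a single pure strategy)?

Column maxima: L → 11, R → 7.
The smallest of these is 7.

7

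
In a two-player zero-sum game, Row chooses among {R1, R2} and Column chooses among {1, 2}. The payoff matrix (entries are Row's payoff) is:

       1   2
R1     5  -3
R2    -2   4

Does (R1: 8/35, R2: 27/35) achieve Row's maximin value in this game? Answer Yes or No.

Against 1 this mix gives (8/35)·5 + (27/35)·(-2) = -2/5.
Against 2 this mix gives (8/35)·(-3) + (27/35)·4 = 12/5.
Column will play 1, holding Row to -2/5. Shifting weight toward the row that does better against 1 would raise this floor (the equalizing mix achieves 1 against both 1 and 2), so the proposed strategy is not optimal.

No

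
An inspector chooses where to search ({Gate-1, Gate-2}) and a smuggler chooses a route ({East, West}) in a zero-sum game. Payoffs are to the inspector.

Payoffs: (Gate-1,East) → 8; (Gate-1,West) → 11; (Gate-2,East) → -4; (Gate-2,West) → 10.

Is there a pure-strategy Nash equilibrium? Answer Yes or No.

Row minima: Gate-1 → 8, Gate-2 → -4; maximin = 8.
Column maxima: East → 8, West → 11; minimax = 8.
maximin = minimax = 8, so a saddle point exists.

Yes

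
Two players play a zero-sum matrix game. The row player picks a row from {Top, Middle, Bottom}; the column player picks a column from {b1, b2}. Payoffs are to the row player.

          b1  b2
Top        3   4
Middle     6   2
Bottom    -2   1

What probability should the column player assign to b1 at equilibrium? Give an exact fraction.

2/5

Row minima: Top → 3, Middle → 2, Bottom → -2; maximin = 3.
Column maxima: b1 → 6, b2 → 4; minimax = 4.
3 ≠ 4, so there is no saddle point; optimal play is mixed.
Bottom is strictly dominated by Top, so the row player never plays it.
On the remaining 2×2 (Top, Middle vs b1, b2):
Let the row player play Top with probability p. Expected payoff against b1: 3p + 6(1−p) = −3p + 6; against b2: 4p + 2(1−p) = 2p + 2.
Setting these equal: −3p + 6 = 2p + 2 ⇒ −5p = -4 ⇒ p = 4/5, and the value is (-3)·(4/5) + 6 = 18/5.
For the column player: with q = P(b1), equating Top's and Middle's payoffs gives −q + 4 = 4q + 2 ⇒ q = 2/5.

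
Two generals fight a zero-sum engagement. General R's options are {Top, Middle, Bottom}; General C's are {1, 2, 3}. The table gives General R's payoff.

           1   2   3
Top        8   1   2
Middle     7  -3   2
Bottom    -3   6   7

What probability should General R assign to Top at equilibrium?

9/16

Row minima: Top → 1, Middle → -3, Bottom → -3; maximin = 1.
Column maxima: 1 → 8, 2 → 6, 3 → 7; minimax = 6.
1 ≠ 6, so there is no saddle point; optimal play is mixed.
3 is strictly dominated by 2 (it gives General R strictly more in every row), so General C never plays it.
With 3 eliminated, Middle is strictly dominated by Top (Top gives General R strictly more in every remaining column), so General R never plays it.
On the remaining 2×2 (Top, Bottom vs 1, 2):
Let General R play Top with probability p. Expected payoff against 1: 8p + (-3)(1−p) = 11p − 3; against 2: 1p + 6(1−p) = −5p + 6.
Setting these equal: 11p − 3 = −5p + 6 ⇒ 16p = 9 ⇒ p = 9/16, and the value is (11)·(9/16) − 3 = 51/16.
For General C: with q = P(1), equating Top's and Bottom's payoffs gives 7q + 1 = −9q + 6 ⇒ q = 5/16.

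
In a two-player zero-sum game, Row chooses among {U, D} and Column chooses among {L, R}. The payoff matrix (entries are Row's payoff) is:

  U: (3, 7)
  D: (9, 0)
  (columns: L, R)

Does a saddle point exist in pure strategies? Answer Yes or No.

Row minima: U → 3, D → 0; maximin = 3.
Column maxima: L → 9, R → 7; minimax = 7.
3 ≠ 7, so no pure-strategy equilibrium exists.

No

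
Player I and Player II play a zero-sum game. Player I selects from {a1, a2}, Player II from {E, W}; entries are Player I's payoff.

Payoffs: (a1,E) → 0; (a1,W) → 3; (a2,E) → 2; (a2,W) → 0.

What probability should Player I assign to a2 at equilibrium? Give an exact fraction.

3/5

Row minima: a1 → 0, a2 → 0; maximin = 0.
Column maxima: E → 2, W → 3; minimax = 2.
0 ≠ 2, so there is no saddle point; optimal play is mixed.
Let Player I play a1 with probability p. Expected payoff against E: 0p + 2(1−p) = −2p + 2; against W: 3p + 0(1−p) = 3p.
Setting these equal: −2p + 2 = 3p ⇒ −5p = -2 ⇒ p = 2/5, and the value is (-2)·(2/5) + 2 = 6/5.
For Player II: with q = P(E), equating a1's and a2's payoffs gives −3q + 3 = 2q ⇒ q = 3/5.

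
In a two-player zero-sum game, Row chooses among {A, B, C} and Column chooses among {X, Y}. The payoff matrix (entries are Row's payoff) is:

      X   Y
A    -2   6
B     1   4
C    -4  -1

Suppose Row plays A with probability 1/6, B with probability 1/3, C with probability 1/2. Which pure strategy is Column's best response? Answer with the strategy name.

X

If Column plays X, Row's expected payoff is (1/6)·(-2) + (1/3)·1 + (1/2)·(-4) = -2.
If Column plays Y, Row's expected payoff is (1/6)·6 + (1/3)·4 + (1/2)·(-1) = 11/6.
Column minimizes Row's payoff; the smallest is -2, so the best response is X.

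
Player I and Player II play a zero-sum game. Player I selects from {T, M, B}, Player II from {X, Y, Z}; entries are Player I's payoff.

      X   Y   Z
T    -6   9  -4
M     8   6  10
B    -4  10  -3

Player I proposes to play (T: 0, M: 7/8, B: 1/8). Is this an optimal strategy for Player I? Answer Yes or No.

Yes

Against X this mix gives (7/8)·8 + (1/8)·(-4) = 13/2.
Against Y this mix gives (7/8)·6 + (1/8)·10 = 13/2.
Against Z this mix gives (7/8)·10 + (1/8)·(-3) = 67/8.
All of Player II's active replies (X, Y) yield 13/2, and no column does worse for Player I. The mix makes Player II indifferent and guarantees 13/2, so it is optimal.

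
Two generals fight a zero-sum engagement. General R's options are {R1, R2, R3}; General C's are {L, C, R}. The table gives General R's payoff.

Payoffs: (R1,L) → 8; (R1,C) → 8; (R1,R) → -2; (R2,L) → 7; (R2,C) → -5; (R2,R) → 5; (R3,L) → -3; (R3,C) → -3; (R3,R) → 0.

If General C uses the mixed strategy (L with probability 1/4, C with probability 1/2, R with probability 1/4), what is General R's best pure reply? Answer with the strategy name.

Expected payoff of R1: (1/4)·8 + (1/2)·8 + (1/4)·(-2) = 11/2.
Expected payoff of R2: (1/4)·7 + (1/2)·(-5) + (1/4)·5 = 1/2.
Expected payoff of R3: (1/4)·(-3) + (1/2)·(-3) + (1/4)·0 = -9/4.
The largest is 11/2, so General R's best response is R1.

R1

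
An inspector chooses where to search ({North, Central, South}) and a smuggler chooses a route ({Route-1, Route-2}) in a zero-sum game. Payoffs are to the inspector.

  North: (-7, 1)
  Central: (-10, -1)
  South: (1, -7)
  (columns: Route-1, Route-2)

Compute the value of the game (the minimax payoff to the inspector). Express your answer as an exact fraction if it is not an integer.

-3

Row minima: North → -7, Central → -10, South → -7; maximin = -7.
Column maxima: Route-1 → 1, Route-2 → 1; minimax = 1.
-7 ≠ 1, so there is no saddle point; optimal play is mixed.
Central is strictly dominated by North, so the inspector never plays it.
On the remaining 2×2 (North, South vs Route-1, Route-2):
Let the inspector play North with probability p. Expected payoff against Route-1: (-7)p + 1(1−p) = −8p + 1; against Route-2: 1p + (-7)(1−p) = 8p − 7.
Setting these equal: −8p + 1 = 8p − 7 ⇒ −16p = -8 ⇒ p = 1/2, and the value is (-8)·(1/2) + 1 = -3.
For the smuggler: with q = P(Route-1), equating North's and South's payoffs gives −8q + 1 = 8q − 7 ⇒ q = 1/2.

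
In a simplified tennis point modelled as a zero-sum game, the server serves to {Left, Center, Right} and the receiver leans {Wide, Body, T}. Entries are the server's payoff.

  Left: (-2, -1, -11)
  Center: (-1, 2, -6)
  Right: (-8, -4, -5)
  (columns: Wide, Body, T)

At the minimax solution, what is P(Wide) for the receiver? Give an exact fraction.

Row minima: Left → -11, Center → -6, Right → -8; maximin = -6.
Column maxima: Wide → -1, Body → 2, T → -5; minimax = -5.
-6 ≠ -5, so there is no saddle point; optimal play is mixed.
Left is strictly dominated by Center, so the server never plays it.
Body is strictly dominated by Wide (it gives the server strictly more in every row), so the receiver never plays it.
On the remaining 2×2 (Center, Right vs Wide, T):
Let the server play Center with probability p. Expected payoff against Wide: (-1)p + (-8)(1−p) = 7p − 8; against T: (-6)p + (-5)(1−p) = −p − 5.
Setting these equal: 7p − 8 = −p − 5 ⇒ 8p = 3 ⇒ p = 3/8, and the value is (7)·(3/8) − 8 = -43/8.
For the receiver: with q = P(Wide), equating Center's and Right's payoffs gives 5q − 6 = −3q − 5 ⇒ q = 1/8.

1/8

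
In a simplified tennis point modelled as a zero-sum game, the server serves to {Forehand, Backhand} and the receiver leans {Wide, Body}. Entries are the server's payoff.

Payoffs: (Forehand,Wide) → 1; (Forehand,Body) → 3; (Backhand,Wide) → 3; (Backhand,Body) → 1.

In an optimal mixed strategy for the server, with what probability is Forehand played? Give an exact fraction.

1/2

Row minima: Forehand → 1, Backhand → 1; maximin = 1.
Column maxima: Wide → 3, Body → 3; minimax = 3.
1 ≠ 3, so there is no saddle point; optimal play is mixed.
Let the server play Forehand with probability p. Expected payoff against Wide: 1p + 3(1−p) = −2p + 3; against Body: 3p + 1(1−p) = 2p + 1.
Setting these equal: −2p + 3 = 2p + 1 ⇒ −4p = -2 ⇒ p = 1/2, and the value is (-2)·(1/2) + 3 = 2.
For the receiver: with q = P(Wide), equating Forehand's and Backhand's payoffs gives −2q + 3 = 2q + 1 ⇒ q = 1/2.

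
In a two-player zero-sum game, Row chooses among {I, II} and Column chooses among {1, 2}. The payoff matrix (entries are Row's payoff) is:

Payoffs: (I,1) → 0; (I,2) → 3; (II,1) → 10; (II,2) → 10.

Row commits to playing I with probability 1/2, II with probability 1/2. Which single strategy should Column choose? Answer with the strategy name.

1

If Column plays 1, Row's expected payoff is (1/2)·0 + (1/2)·10 = 5.
If Column plays 2, Row's expected payoff is (1/2)·3 + (1/2)·10 = 13/2.
Column minimizes Row's payoff; the smallest is 5, so the best response is 1.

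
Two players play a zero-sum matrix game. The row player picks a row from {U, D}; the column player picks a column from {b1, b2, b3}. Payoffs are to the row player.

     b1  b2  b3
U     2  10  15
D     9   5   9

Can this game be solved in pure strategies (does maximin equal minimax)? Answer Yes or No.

No

Row minima: U → 2, D → 5; maximin = 5.
Column maxima: b1 → 9, b2 → 10, b3 → 15; minimax = 9.
5 ≠ 9, so no pure-strategy equilibrium exists.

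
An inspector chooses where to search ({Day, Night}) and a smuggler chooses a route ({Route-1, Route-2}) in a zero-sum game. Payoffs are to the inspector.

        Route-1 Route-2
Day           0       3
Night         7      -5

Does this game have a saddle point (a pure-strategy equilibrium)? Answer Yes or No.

Row minima: Day → 0, Night → -5; maximin = 0.
Column maxima: Route-1 → 7, Route-2 → 3; minimax = 3.
0 ≠ 3, so no pure-strategy equilibrium exists.

No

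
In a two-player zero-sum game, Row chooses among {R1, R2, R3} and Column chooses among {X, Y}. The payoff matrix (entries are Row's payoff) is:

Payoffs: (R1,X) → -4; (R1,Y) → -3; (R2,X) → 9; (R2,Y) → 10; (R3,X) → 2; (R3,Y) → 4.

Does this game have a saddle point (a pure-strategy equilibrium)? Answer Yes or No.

Yes

Row minima: R1 → -4, R2 → 9, R3 → 2; maximin = 9.
Column maxima: X → 9, Y → 10; minimax = 9.
maximin = minimax = 9, so a saddle point exists.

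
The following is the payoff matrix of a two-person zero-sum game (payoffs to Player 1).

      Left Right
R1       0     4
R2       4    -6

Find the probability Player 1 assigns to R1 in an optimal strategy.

5/7

Row minima: R1 → 0, R2 → -6; maximin = 0.
Column maxima: Left → 4, Right → 4; minimax = 4.
0 ≠ 4, so there is no saddle point; optimal play is mixed.
Let Player 1 play R1 with probability p. Expected payoff against Left: 0p + 4(1−p) = −4p + 4; against Right: 4p + (-6)(1−p) = 10p − 6.
Setting these equal: −4p + 4 = 10p − 6 ⇒ −14p = -10 ⇒ p = 5/7, and the value is (-4)·(5/7) + 4 = 8/7.
For Player 2: with q = P(Left), equating R1's and R2's payoffs gives −4q + 4 = 10q − 6 ⇒ q = 5/7.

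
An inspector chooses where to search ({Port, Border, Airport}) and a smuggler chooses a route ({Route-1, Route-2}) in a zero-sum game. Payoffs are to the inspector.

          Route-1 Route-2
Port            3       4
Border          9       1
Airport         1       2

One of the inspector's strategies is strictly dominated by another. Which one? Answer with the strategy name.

Airport

Port gives a strictly higher payoff than Airport against every column: 3 > 1, 4 > 2.
So Airport is strictly dominated and the inspector never plays it.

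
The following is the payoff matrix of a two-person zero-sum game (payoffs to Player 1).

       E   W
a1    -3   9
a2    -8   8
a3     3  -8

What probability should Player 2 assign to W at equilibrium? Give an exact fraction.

Row minima: a1 → -3, a2 → -8, a3 → -8; maximin = -3.
Column maxima: E → 3, W → 9; minimax = 3.
-3 ≠ 3, so there is no saddle point; optimal play is mixed.
a2 is strictly dominated by a1, so Player 1 never plays it.
On the remaining 2×2 (a1, a3 vs E, W):
Let Player 1 play a1 with probability p. Expected payoff against E: (-3)p + 3(1−p) = −6p + 3; against W: 9p + (-8)(1−p) = 17p − 8.
Setting these equal: −6p + 3 = 17p − 8 ⇒ −23p = -11 ⇒ p = 11/23, and the value is (-6)·(11/23) + 3 = 3/23.
For Player 2: with q = P(E), equating a1's and a3's payoffs gives −12q + 9 = 11q − 8 ⇒ q = 17/23.

6/23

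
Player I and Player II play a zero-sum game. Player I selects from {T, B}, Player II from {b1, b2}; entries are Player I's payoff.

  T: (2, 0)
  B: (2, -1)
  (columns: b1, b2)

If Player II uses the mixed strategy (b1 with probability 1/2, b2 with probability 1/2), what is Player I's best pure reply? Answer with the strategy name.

Expected payoff of T: (1/2)·2 + (1/2)·0 = 1.
Expected payoff of B: (1/2)·2 + (1/2)·(-1) = 1/2.
The largest is 1, so Player I's best response is T.

T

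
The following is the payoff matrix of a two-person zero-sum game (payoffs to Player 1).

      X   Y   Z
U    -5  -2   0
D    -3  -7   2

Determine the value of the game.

-29/7

Row minima: U → -5, D → -7; maximin = -5.
Column maxima: X → -3, Y → -2, Z → 2; minimax = -3.
-5 ≠ -3, so there is no saddle point; optimal play is mixed.
Z is strictly dominated by X (it gives Player 1 strictly more in every row), so Player 2 never plays it.
On the remaining 2×2 (U, D vs X, Y):
Let Player 1 play U with probability p. Expected payoff against X: (-5)p + (-3)(1−p) = −2p − 3; against Y: (-2)p + (-7)(1−p) = 5p − 7.
Setting these equal: −2p − 3 = 5p − 7 ⇒ −7p = -4 ⇒ p = 4/7, and the value is (-2)·(4/7) − 3 = -29/7.
For Player 2: with q = P(X), equating U's and D's payoffs gives −3q − 2 = 4q − 7 ⇒ q = 5/7.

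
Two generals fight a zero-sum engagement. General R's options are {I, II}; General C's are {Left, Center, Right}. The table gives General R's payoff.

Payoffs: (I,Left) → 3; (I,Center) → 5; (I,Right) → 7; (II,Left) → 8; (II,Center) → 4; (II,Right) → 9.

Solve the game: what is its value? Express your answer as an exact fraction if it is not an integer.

14/3

Row minima: I → 3, II → 4; maximin = 4.
Column maxima: Left → 8, Center → 5, Right → 9; minimax = 5.
4 ≠ 5, so there is no saddle point; optimal play is mixed.
Right is strictly dominated by Left (it gives General R strictly more in every row), so General C never plays it.
On the remaining 2×2 (I, II vs Left, Center):
Let General R play I with probability p. Expected payoff against Left: 3p + 8(1−p) = −5p + 8; against Center: 5p + 4(1−p) = p + 4.
Setting these equal: −5p + 8 = p + 4 ⇒ −6p = -4 ⇒ p = 2/3, and the value is (-5)·(2/3) + 8 = 14/3.
For General C: with q = P(Left), equating I's and II's payoffs gives −2q + 5 = 4q + 4 ⇒ q = 1/6.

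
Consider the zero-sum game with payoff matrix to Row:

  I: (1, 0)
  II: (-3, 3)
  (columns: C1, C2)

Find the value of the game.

Row minima: I → 0, II → -3; maximin = 0.
Column maxima: C1 → 1, C2 → 3; minimax = 1.
0 ≠ 1, so there is no saddle point; optimal play is mixed.
Let Row play I with probability p. Expected payoff against C1: 1p + (-3)(1−p) = 4p − 3; against C2: 0p + 3(1−p) = −3p + 3.
Setting these equal: 4p − 3 = −3p + 3 ⇒ 7p = 6 ⇒ p = 6/7, and the value is (4)·(6/7) − 3 = 3/7.
For Column: with q = P(C1), equating I's and II's payoffs gives q = −6q + 3 ⇒ q = 3/7.

3/7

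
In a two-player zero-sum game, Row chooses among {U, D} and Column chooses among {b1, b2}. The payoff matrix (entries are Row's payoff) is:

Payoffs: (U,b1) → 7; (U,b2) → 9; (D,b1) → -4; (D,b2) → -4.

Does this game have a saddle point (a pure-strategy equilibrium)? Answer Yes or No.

Row minima: U → 7, D → -4; maximin = 7.
Column maxima: b1 → 7, b2 → 9; minimax = 7.
maximin = minimax = 7, so a saddle point exists.

Yes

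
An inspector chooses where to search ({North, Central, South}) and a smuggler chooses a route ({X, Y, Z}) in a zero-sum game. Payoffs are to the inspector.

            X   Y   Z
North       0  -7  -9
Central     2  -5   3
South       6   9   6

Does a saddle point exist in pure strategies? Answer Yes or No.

Row minima: North → -9, Central → -5, South → 6; maximin = 6.
Column maxima: X → 6, Y → 9, Z → 6; minimax = 6.
maximin = minimax = 6, so a saddle point exists.

Yes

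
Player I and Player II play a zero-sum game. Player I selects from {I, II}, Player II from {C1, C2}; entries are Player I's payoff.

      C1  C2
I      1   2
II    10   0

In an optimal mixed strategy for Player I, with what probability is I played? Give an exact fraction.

10/11

Row minima: I → 1, II → 0; maximin = 1.
Column maxima: C1 → 10, C2 → 2; minimax = 2.
1 ≠ 2, so there is no saddle point; optimal play is mixed.
Let Player I play I with probability p. Expected payoff against C1: 1p + 10(1−p) = −9p + 10; against C2: 2p + 0(1−p) = 2p.
Setting these equal: −9p + 10 = 2p ⇒ −11p = -10 ⇒ p = 10/11, and the value is (-9)·(10/11) + 10 = 20/11.
For Player II: with q = P(C1), equating I's and II's payoffs gives −q + 2 = 10q ⇒ q = 2/11.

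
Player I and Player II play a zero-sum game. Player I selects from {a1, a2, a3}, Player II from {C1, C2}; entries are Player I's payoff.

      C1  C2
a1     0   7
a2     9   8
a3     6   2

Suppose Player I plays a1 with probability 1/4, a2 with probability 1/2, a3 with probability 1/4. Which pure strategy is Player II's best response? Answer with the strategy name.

If Player II plays C1, Player I's expected payoff is (1/4)·0 + (1/2)·9 + (1/4)·6 = 6.
If Player II plays C2, Player I's expected payoff is (1/4)·7 + (1/2)·8 + (1/4)·2 = 25/4.
Player II minimizes Player I's payoff; the smallest is 6, so the best response is C1.

C1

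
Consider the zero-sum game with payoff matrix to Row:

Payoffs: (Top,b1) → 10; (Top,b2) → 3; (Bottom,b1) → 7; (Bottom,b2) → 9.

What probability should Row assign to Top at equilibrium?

Row minima: Top → 3, Bottom → 7; maximin = 7.
Column maxima: b1 → 10, b2 → 9; minimax = 9.
7 ≠ 9, so there is no saddle point; optimal play is mixed.
Let Row play Top with probability p. Expected payoff against b1: 10p + 7(1−p) = 3p + 7; against b2: 3p + 9(1−p) = −6p + 9.
Setting these equal: 3p + 7 = −6p + 9 ⇒ 9p = 2 ⇒ p = 2/9, and the value is (3)·(2/9) + 7 = 23/3.
For Column: with q = P(b1), equating Top's and Bottom's payoffs gives 7q + 3 = −2q + 9 ⇒ q = 2/3.

2/9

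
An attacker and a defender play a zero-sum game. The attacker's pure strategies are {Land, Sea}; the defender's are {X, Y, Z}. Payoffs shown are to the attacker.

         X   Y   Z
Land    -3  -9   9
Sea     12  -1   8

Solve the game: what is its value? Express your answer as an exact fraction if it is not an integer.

Row minima: Land → -9, Sea → -1; maximin = -1.
Column maxima: X → 12, Y → -1, Z → 9; minimax = -1.
Since maximin = minimax = -1, there is a saddle point and the value is -1.

-1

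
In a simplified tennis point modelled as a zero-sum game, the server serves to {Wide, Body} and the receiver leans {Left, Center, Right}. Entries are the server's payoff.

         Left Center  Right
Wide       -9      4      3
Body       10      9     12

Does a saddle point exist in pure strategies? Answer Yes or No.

Row minima: Wide → -9, Body → 9; maximin = 9.
Column maxima: Left → 10, Center → 9, Right → 12; minimax = 9.
maximin = minimax = 9, so a saddle point exists.

Yes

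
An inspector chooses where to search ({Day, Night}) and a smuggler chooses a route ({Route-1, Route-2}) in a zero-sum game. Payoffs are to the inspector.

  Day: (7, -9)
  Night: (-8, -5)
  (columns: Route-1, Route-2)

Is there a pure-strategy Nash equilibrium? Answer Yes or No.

No

Row minima: Day → -9, Night → -8; maximin = -8.
Column maxima: Route-1 → 7, Route-2 → -5; minimax = -5.
-8 ≠ -5, so no pure-strategy equilibrium exists.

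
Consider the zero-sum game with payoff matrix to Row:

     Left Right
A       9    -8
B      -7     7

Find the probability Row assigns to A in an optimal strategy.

Row minima: A → -8, B → -7; maximin = -7.
Column maxima: Left → 9, Right → 7; minimax = 7.
-7 ≠ 7, so there is no saddle point; optimal play is mixed.
Let Row play A with probability p. Expected payoff against Left: 9p + (-7)(1−p) = 16p − 7; against Right: (-8)p + 7(1−p) = −15p + 7.
Setting these equal: 16p − 7 = −15p + 7 ⇒ 31p = 14 ⇒ p = 14/31, and the value is (16)·(14/31) − 7 = 7/31.
For Column: with q = P(Left), equating A's and B's payoffs gives 17q − 8 = −14q + 7 ⇒ q = 15/31.

14/31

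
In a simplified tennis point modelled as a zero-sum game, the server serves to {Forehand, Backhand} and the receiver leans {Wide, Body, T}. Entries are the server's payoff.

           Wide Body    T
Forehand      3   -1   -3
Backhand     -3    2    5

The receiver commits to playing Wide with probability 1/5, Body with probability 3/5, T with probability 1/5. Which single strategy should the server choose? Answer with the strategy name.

Backhand

Expected payoff of Forehand: (1/5)·3 + (3/5)·(-1) + (1/5)·(-3) = -3/5.
Expected payoff of Backhand: (1/5)·(-3) + (3/5)·2 + (1/5)·5 = 8/5.
The largest is 8/5, so the server's best response is Backhand.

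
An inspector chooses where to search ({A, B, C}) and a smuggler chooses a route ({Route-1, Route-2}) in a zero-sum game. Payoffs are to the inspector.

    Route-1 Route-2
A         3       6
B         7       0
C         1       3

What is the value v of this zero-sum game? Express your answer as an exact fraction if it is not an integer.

Row minima: A → 3, B → 0, C → 1; maximin = 3.
Column maxima: Route-1 → 7, Route-2 → 6; minimax = 6.
3 ≠ 6, so there is no saddle point; optimal play is mixed.
C is strictly dominated by A, so the inspector never plays it.
On the remaining 2×2 (A, B vs Route-1, Route-2):
Let the inspector play A with probability p. Expected payoff against Route-1: 3p + 7(1−p) = −4p + 7; against Route-2: 6p + 0(1−p) = 6p.
Setting these equal: −4p + 7 = 6p ⇒ −10p = -7 ⇒ p = 7/10, and the value is (-4)·(7/10) + 7 = 21/5.
For the smuggler: with q = P(Route-1), equating A's and B's payoffs gives −3q + 6 = 7q ⇒ q = 3/5.

21/5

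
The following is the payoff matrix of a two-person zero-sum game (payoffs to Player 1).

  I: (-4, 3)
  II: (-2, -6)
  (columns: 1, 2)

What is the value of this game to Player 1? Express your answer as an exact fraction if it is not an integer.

Row minima: I → -4, II → -6; maximin = -4.
Column maxima: 1 → -2, 2 → 3; minimax = -2.
-4 ≠ -2, so there is no saddle point; optimal play is mixed.
Let Player 1 play I with probability p. Expected payoff against 1: (-4)p + (-2)(1−p) = −2p − 2; against 2: 3p + (-6)(1−p) = 9p − 6.
Setting these equal: −2p − 2 = 9p − 6 ⇒ −11p = -4 ⇒ p = 4/11, and the value is (-2)·(4/11) − 2 = -30/11.
For Player 2: with q = P(1), equating I's and II's payoffs gives −7q + 3 = 4q − 6 ⇒ q = 9/11.

-30/11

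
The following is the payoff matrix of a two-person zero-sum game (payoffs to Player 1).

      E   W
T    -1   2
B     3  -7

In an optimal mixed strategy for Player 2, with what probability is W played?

4/13

Row minima: T → -1, B → -7; maximin = -1.
Column maxima: E → 3, W → 2; minimax = 2.
-1 ≠ 2, so there is no saddle point; optimal play is mixed.
Let Player 1 play T with probability p. Expected payoff against E: (-1)p + 3(1−p) = −4p + 3; against W: 2p + (-7)(1−p) = 9p − 7.
Setting these equal: −4p + 3 = 9p − 7 ⇒ −13p = -10 ⇒ p = 10/13, and the value is (-4)·(10/13) + 3 = -1/13.
For Player 2: with q = P(E), equating T's and B's payoffs gives −3q + 2 = 10q − 7 ⇒ q = 9/13.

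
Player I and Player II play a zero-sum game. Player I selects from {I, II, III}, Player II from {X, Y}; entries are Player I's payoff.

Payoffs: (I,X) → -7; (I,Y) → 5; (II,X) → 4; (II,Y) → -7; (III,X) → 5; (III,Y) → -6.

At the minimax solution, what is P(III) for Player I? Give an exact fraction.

Row minima: I → -7, II → -7, III → -6; maximin = -6.
Column maxima: X → 5, Y → 5; minimax = 5.
-6 ≠ 5, so there is no saddle point; optimal play is mixed.
II is strictly dominated by III, so Player I never plays it.
On the remaining 2×2 (I, III vs X, Y):
Let Player I play I with probability p. Expected payoff against X: (-7)p + 5(1−p) = −12p + 5; against Y: 5p + (-6)(1−p) = 11p − 6.
Setting these equal: −12p + 5 = 11p − 6 ⇒ −23p = -11 ⇒ p = 11/23, and the value is (-12)·(11/23) + 5 = -17/23.
For Player II: with q = P(X), equating I's and III's payoffs gives −12q + 5 = 11q − 6 ⇒ q = 11/23.

12/23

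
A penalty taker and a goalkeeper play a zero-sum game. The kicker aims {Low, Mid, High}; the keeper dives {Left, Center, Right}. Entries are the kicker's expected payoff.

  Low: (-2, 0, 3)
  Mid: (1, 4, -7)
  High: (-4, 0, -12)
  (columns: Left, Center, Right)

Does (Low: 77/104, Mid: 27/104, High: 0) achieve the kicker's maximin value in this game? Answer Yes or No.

Against Left this mix gives (77/104)·(-2) + (27/104)·1 = -127/104.
Against Center this mix gives (77/104)·0 + (27/104)·4 = 27/26.
Against Right this mix gives (77/104)·3 + (27/104)·(-7) = 21/52.
The keeper will play Left, holding the kicker to -127/104. Shifting weight toward the row that does better against Left would raise this floor (the equalizing mix achieves -11/13 against both Left and Right), so the proposed strategy is not optimal.

No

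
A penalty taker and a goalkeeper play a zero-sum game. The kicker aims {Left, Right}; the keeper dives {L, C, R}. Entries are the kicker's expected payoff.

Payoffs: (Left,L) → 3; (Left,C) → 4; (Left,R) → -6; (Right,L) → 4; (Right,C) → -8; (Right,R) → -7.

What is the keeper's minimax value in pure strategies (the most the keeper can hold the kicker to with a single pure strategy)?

-6

Column maxima: L → 4, C → 4, R → -6.
The smallest of these is -6.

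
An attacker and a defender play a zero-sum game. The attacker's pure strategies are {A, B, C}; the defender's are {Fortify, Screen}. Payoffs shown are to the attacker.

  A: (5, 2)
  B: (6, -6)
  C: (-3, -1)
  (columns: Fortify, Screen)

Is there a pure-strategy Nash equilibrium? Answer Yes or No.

Yes

Row minima: A → 2, B → -6, C → -3; maximin = 2.
Column maxima: Fortify → 6, Screen → 2; minimax = 2.
maximin = minimax = 2, so a saddle point exists.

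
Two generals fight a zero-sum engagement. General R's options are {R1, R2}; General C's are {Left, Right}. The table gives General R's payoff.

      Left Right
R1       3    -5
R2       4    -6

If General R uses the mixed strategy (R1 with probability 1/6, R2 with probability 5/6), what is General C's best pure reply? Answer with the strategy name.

Right

If General C plays Left, General R's expected payoff is (1/6)·3 + (5/6)·4 = 23/6.
If General C plays Right, General R's expected payoff is (1/6)·(-5) + (5/6)·(-6) = -35/6.
General C minimizes General R's payoff; the smallest is -35/6, so the best response is Right.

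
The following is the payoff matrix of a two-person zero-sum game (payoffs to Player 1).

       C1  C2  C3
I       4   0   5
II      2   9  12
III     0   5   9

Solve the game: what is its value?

36/11

Row minima: I → 0, II → 2, III → 0; maximin = 2.
Column maxima: C1 → 4, C2 → 9, C3 → 12; minimax = 4.
2 ≠ 4, so there is no saddle point; optimal play is mixed.
III is strictly dominated by II, so Player 1 never plays it.
C3 is strictly dominated by C1 (it gives Player 1 strictly more in every row), so Player 2 never plays it.
On the remaining 2×2 (I, II vs C1, C2):
Let Player 1 play I with probability p. Expected payoff against C1: 4p + 2(1−p) = 2p + 2; against C2: 0p + 9(1−p) = −9p + 9.
Setting these equal: 2p + 2 = −9p + 9 ⇒ 11p = 7 ⇒ p = 7/11, and the value is (2)·(7/11) + 2 = 36/11.
For Player 2: with q = P(C1), equating I's and II's payoffs gives 4q = −7q + 9 ⇒ q = 9/11.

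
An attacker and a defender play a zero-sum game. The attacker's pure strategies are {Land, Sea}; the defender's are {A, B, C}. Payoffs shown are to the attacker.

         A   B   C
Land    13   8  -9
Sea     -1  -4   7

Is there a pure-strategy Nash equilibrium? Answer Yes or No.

Row minima: Land → -9, Sea → -4; maximin = -4.
Column maxima: A → 13, B → 8, C → 7; minimax = 7.
-4 ≠ 7, so no pure-strategy equilibrium exists.

No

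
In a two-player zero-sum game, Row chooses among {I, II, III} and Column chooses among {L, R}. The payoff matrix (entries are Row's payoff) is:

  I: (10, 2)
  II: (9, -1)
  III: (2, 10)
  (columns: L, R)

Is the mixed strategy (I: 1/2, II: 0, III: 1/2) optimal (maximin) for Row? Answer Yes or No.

Yes

Against L this mix gives (1/2)·10 + (1/2)·2 = 6.
Against R this mix gives (1/2)·2 + (1/2)·10 = 6.
All of Column's active replies (L, R) yield 6, and no column does worse for Row. The mix makes Column indifferent and guarantees 6, so it is optimal.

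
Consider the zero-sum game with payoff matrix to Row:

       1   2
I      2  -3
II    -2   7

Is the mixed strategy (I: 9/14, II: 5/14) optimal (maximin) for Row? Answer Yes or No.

Yes

Against 1 this mix gives (9/14)·2 + (5/14)·(-2) = 4/7.
Against 2 this mix gives (9/14)·(-3) + (5/14)·7 = 4/7.
All of Column's active replies (1, 2) yield 4/7, and no column does worse for Row. The mix makes Column indifferent and guarantees 4/7, so it is optimal.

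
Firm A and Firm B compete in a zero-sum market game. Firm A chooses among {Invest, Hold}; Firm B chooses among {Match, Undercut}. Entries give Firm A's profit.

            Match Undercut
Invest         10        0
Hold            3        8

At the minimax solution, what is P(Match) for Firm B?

8/15

Row minima: Invest → 0, Hold → 3; maximin = 3.
Column maxima: Match → 10, Undercut → 8; minimax = 8.
3 ≠ 8, so there is no saddle point; optimal play is mixed.
Let Firm A play Invest with probability p. Expected payoff against Match: 10p + 3(1−p) = 7p + 3; against Undercut: 0p + 8(1−p) = −8p + 8.
Setting these equal: 7p + 3 = −8p + 8 ⇒ 15p = 5 ⇒ p = 1/3, and the value is (7)·(1/3) + 3 = 16/3.
For Firm B: with q = P(Match), equating Invest's and Hold's payoffs gives 10q = −5q + 8 ⇒ q = 8/15.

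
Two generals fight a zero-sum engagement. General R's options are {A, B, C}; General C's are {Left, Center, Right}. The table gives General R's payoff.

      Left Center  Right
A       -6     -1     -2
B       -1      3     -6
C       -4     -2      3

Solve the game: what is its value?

Row minima: A → -6, B → -6, C → -4; maximin = -4.
Column maxima: Left → -1, Center → 3, Right → 3; minimax = -1.
-4 ≠ -1, so there is no saddle point; optimal play is mixed.
Center is strictly dominated by Left (it gives General R strictly more in every row), so General C never plays it.
With Center eliminated, A is strictly dominated by C (C gives General R strictly more in every remaining column), so General R never plays it.
On the remaining 2×2 (B, C vs Left, Right):
Let General R play B with probability p. Expected payoff against Left: (-1)p + (-4)(1−p) = 3p − 4; against Right: (-6)p + 3(1−p) = −9p + 3.
Setting these equal: 3p − 4 = −9p + 3 ⇒ 12p = 7 ⇒ p = 7/12, and the value is (3)·(7/12) − 4 = -9/4.
For General C: with q = P(Left), equating B's and C's payoffs gives 5q − 6 = −7q + 3 ⇒ q = 3/4.

-9/4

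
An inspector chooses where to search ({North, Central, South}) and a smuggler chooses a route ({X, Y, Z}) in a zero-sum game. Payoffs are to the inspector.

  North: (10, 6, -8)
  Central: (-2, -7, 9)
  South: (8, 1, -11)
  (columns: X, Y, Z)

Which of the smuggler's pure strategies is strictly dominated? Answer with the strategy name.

Y holds the inspector's payoff strictly below X in every row: 6 < 10, -7 < -2, 1 < 8.
So X is strictly dominated for the smuggler.

X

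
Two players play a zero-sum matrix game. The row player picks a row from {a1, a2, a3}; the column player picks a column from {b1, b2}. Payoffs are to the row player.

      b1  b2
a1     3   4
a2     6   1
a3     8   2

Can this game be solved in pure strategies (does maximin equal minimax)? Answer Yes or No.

No

Row minima: a1 → 3, a2 → 1, a3 → 2; maximin = 3.
Column maxima: b1 → 8, b2 → 4; minimax = 4.
3 ≠ 4, so no pure-strategy equilibrium exists.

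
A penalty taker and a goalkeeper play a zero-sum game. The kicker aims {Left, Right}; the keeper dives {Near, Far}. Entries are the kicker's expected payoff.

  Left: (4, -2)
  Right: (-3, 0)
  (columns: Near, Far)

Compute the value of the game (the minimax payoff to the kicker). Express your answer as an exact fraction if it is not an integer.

Row minima: Left → -2, Right → -3; maximin = -2.
Column maxima: Near → 4, Far → 0; minimax = 0.
-2 ≠ 0, so there is no saddle point; optimal play is mixed.
Let the kicker play Left with probability p. Expected payoff against Near: 4p + (-3)(1−p) = 7p − 3; against Far: (-2)p + 0(1−p) = −2p.
Setting these equal: 7p − 3 = −2p ⇒ 9p = 3 ⇒ p = 1/3, and the value is (7)·(1/3) − 3 = -2/3.
For the keeper: with q = P(Near), equating Left's and Right's payoffs gives 6q − 2 = −3q ⇒ q = 2/9.

-2/3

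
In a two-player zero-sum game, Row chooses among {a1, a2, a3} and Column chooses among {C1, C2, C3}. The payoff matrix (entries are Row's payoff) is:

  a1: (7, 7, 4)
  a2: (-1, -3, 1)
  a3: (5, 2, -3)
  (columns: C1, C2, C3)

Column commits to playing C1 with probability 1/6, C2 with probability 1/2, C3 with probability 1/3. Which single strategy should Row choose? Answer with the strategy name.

Expected payoff of a1: (1/6)·7 + (1/2)·7 + (1/3)·4 = 6.
Expected payoff of a2: (1/6)·(-1) + (1/2)·(-3) + (1/3)·1 = -4/3.
Expected payoff of a3: (1/6)·5 + (1/2)·2 + (1/3)·(-3) = 5/6.
The largest is 6, so Row's best response is a1.

a1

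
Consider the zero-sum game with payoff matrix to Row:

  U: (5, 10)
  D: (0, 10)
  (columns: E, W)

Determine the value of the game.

Row minima: U → 5, D → 0; maximin = 5.
Column maxima: E → 5, W → 10; minimax = 5.
Since maximin = minimax = 5, there is a saddle point and the value is 5.

5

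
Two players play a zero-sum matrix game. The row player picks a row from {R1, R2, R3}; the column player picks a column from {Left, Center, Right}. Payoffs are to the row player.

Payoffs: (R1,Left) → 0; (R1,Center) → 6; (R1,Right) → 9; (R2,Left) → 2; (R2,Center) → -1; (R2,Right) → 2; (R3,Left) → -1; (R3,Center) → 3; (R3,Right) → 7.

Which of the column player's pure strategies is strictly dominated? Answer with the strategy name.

Center holds the row player's payoff strictly below Right in every row: 6 < 9, -1 < 2, 3 < 7.
So Right is strictly dominated for the column player.

Right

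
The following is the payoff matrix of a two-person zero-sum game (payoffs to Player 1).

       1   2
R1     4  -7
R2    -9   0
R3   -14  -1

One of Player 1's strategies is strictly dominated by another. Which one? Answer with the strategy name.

R2 gives a strictly higher payoff than R3 against every column: -9 > -14, 0 > -1.
So R3 is strictly dominated and Player 1 never plays it.

R3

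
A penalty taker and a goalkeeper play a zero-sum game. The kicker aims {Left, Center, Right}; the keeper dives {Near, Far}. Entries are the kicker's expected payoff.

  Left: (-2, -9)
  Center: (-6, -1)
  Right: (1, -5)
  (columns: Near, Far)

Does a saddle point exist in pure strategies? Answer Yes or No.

No

Row minima: Left → -9, Center → -6, Right → -5; maximin = -5.
Column maxima: Near → 1, Far → -1; minimax = -1.
-5 ≠ -1, so no pure-strategy equilibrium exists.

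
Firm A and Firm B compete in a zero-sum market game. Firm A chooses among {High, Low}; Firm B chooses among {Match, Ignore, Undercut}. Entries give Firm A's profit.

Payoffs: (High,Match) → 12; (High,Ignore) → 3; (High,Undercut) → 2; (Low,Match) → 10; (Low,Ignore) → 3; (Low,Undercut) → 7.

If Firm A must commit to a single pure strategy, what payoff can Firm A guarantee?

3

Row minima: High → 2, Low → 3.
The best of these is 3.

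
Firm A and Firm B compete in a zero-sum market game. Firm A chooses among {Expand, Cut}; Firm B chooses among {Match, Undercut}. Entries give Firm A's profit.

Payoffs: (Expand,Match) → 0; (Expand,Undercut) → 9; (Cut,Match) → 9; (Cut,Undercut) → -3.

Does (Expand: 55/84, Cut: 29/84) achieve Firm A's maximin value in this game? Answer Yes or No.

Against Match this mix gives (55/84)·0 + (29/84)·9 = 87/28.
Against Undercut this mix gives (55/84)·9 + (29/84)·(-3) = 34/7.
Firm B will play Match, holding Firm A to 87/28. Shifting weight toward the row that does better against Match would raise this floor (the equalizing mix achieves 27/7 against both Match and Undercut), so the proposed strategy is not optimal.

No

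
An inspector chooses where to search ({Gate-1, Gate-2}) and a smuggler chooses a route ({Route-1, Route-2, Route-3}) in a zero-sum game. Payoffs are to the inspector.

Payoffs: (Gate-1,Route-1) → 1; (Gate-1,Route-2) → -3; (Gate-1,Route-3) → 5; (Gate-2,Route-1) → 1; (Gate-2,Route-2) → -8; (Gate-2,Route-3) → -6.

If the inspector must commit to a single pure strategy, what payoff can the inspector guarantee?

-3

Row minima: Gate-1 → -3, Gate-2 → -8.
The best of these is -3.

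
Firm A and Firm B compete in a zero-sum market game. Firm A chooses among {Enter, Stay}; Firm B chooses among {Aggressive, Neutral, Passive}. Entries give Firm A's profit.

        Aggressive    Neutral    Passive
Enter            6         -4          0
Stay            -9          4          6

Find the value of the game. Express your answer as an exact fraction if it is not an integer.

Row minima: Enter → -4, Stay → -9; maximin = -4.
Column maxima: Aggressive → 6, Neutral → 4, Passive → 6; minimax = 4.
-4 ≠ 4, so there is no saddle point; optimal play is mixed.
Passive is strictly dominated by Neutral (it gives Firm A strictly more in every row), so Firm B never plays it.
On the remaining 2×2 (Enter, Stay vs Aggressive, Neutral):
Let Firm A play Enter with probability p. Expected payoff against Aggressive: 6p + (-9)(1−p) = 15p − 9; against Neutral: (-4)p + 4(1−p) = −8p + 4.
Setting these equal: 15p − 9 = −8p + 4 ⇒ 23p = 13 ⇒ p = 13/23, and the value is (15)·(13/23) − 9 = -12/23.
For Firm B: with q = P(Aggressive), equating Enter's and Stay's payoffs gives 10q − 4 = −13q + 4 ⇒ q = 8/23.

-12/23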